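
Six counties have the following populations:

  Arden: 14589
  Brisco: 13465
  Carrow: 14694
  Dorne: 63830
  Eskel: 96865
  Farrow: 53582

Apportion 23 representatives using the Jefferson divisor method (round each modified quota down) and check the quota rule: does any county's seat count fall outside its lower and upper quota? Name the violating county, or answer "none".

Standard quotas: Arden 1.306, Brisco 1.205, Carrow 1.315, Dorne 5.712, Eskel 8.668, Farrow 4.795.
Jefferson allocation: Arden 1, Brisco 1, Carrow 1, Dorne 6, Eskel 9, Farrow 5.
Every allocation lies between the lower and upper quota.

none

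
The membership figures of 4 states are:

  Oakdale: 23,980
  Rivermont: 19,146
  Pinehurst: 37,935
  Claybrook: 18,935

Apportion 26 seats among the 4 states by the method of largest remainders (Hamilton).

Oakdale: 6, Rivermont: 5, Pinehurst: 10, Claybrook: 5

The standard divisor is 99996/26 = 3846.
Standard quotas: Oakdale 6.2350, Rivermont 4.9782, Pinehurst 9.8635, Claybrook 4.9233.
Lower quotas: Oakdale 6, Rivermont 4, Pinehurst 9, Claybrook 4 (sum 23, leaving 3 seats).
Remainders in descending order: Rivermont 0.9782, Claybrook 0.9233, Pinehurst 0.8635, Oakdale 0.2350.
Largest remainders: Rivermont, Claybrook, Pinehurst receive the extra seats.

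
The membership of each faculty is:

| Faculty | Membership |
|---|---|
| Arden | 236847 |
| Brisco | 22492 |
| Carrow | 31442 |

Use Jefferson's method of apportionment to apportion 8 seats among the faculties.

Arden: 7; Brisco: 0; Carrow: 1

Standard divisor 290781/8 ≈ 36347.625; standard quotas: Arden 6.516, Brisco 0.619, Carrow 0.865.
Rounding down gives 6, 0, 0 = 6 seats, so the divisor must be adjusted.
With modified divisor 30500: modified quotas Arden 7.765, Brisco 0.737, Carrow 1.031.
Rounding down: Arden 7, Brisco 0, Carrow 1 (total 8).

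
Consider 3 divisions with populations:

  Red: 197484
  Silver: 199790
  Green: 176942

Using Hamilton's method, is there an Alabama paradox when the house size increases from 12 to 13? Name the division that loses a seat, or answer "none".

none

At 12 seats: Red 4, Silver 4, Green 4.
At 13 seats: Red 4, Silver 5, Green 4.
No division's allocation decreased.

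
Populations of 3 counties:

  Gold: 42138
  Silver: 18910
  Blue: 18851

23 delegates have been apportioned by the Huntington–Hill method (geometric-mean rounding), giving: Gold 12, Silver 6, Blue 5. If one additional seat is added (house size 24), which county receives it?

Priority for the next seat is population ÷ (√(s·(s+1))).
Priorities: Gold 3373.740, Silver 2917.876, Blue 3441.706.
Highest priority: Blue.

Blue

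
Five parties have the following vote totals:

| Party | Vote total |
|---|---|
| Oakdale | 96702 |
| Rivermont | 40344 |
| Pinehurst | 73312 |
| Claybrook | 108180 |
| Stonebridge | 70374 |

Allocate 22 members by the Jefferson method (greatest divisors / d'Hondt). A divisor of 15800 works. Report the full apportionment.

With modified divisor 15800: modified quotas Oakdale 6.120, Rivermont 2.553, Pinehurst 4.640, Claybrook 6.847, Stonebridge 4.454.
Rounding down: Oakdale 6, Rivermont 2, Pinehurst 4, Claybrook 6, Stonebridge 4 (total 22).

Oakdale 6, Rivermont 2, Pinehurst 4, Claybrook 6, Stonebridge 4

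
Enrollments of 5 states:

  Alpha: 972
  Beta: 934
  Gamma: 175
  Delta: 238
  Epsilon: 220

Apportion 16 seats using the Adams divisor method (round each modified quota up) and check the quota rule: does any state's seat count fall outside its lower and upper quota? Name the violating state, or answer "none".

none

Standard quotas: Alpha 6.125, Beta 5.886, Gamma 1.103, Delta 1.500, Epsilon 1.386.
Adams allocation: Alpha 6, Beta 5, Gamma 1, Delta 2, Epsilon 2.
Every allocation lies between the lower and upper quota.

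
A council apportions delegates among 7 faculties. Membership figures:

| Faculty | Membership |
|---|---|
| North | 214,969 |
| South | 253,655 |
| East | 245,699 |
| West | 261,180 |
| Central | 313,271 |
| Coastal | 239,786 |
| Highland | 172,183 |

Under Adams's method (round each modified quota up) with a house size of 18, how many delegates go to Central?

Standard divisor 1700743/18 ≈ 94485.722; standard quotas: North 2.275, South 2.685, East 2.600, West 2.764, Central 3.316, Coastal 2.538, Highland 1.822.
Rounding up gives 3, 3, 3, 3, 4, 3, 2 = 21 seats, so the divisor must be adjusted.
With modified divisor 121400: modified quotas North 1.771, South 2.089, East 2.024, West 2.151, Central 2.580, Coastal 1.975, Highland 1.418.
Rounding up: North 2, South 3, East 3, West 3, Central 3, Coastal 2, Highland 2 (total 18).
Central receives 3.

3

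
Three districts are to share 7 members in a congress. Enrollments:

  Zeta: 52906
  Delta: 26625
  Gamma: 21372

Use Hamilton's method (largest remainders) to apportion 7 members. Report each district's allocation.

Zeta 4; Delta 2; Gamma 1

Total 100903; standard divisor 100903/7 ≈ 14414.714.
Standard quotas: Zeta 3.6703, Delta 1.8471, Gamma 1.4827.
Lower quotas: Zeta 3, Delta 1, Gamma 1 (sum 5, leaving 2 seats).
Remainders in descending order: Delta 0.8471, Zeta 0.6703, Gamma 0.4827.
The surplus seats go to Delta, Zeta.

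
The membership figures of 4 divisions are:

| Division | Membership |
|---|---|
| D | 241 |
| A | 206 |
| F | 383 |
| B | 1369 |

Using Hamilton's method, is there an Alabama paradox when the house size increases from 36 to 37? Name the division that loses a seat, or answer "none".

At 36 seats: D 4, A 3, F 6, B 23.
At 37 seats: D 4, A 4, F 6, B 23.
No division's allocation decreased.

none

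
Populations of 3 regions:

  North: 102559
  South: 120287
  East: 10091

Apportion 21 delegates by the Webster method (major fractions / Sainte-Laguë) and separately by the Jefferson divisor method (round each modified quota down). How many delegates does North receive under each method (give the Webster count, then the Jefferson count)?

Webster: North 9, South 11, East 1.
Jefferson: North 10, South 11, East 0.
North gets 9 under Webster and 10 under Jefferson.

9 and 10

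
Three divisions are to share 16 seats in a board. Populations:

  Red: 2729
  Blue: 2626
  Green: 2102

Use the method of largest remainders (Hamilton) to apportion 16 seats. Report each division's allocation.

Standard divisor: 7457 ÷ 16 ≈ 466.062.
Standard quotas: Red 5.855, Blue 5.634, Green 4.510.
Lower quotas: Red 5, Blue 5, Green 4 (sum 14, leaving 2 seats).
Remainders in descending order: Red 0.855, Blue 0.634, Green 0.510.
The surplus seats go to Red, Blue.

Red: 6, Blue: 6, Green: 4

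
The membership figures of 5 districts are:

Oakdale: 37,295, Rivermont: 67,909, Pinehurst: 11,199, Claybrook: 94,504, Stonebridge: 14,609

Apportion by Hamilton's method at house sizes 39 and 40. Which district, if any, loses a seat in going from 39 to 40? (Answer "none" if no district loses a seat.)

At 39 seats: Oakdale 6, Rivermont 12, Pinehurst 2, Claybrook 16, Stonebridge 3.
At 40 seats: Oakdale 7, Rivermont 12, Pinehurst 2, Claybrook 17, Stonebridge 2.
Stonebridge drops from 3 to 2.

Stonebridge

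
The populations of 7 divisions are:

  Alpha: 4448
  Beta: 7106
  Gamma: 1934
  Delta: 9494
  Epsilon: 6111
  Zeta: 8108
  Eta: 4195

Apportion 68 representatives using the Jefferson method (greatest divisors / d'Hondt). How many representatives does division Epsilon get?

Standard divisor 41396/68 ≈ 608.765; standard quotas: Alpha 7.307, Beta 11.673, Gamma 3.177, Delta 15.596, Epsilon 10.038, Zeta 13.319, Eta 6.891.
Rounding down gives 7, 11, 3, 15, 10, 13, 6 = 65 seats, so the divisor must be adjusted.
With modified divisor 590: modified quotas Alpha 7.539, Beta 12.044, Gamma 3.278, Delta 16.092, Epsilon 10.358, Zeta 13.742, Eta 7.110.
Rounding down: Alpha 7, Beta 12, Gamma 3, Delta 16, Epsilon 10, Zeta 13, Eta 7 (total 68).
Epsilon receives 10.

10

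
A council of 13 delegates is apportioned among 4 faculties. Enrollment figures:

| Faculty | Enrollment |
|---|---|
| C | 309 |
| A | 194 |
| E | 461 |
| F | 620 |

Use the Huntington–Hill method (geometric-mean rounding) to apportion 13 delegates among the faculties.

C 2, A 2, E 4, F 5

With divisor 130: modified quotas C 2.377, A 1.492, E 3.546, F 4.769.
Geometric-mean thresholds: C √(2·3)=2.449, A √(1·2)=1.414, E √(3·4)=3.464, F √(4·5)=4.472.
Each quota rounded against its threshold gives C 2, A 2, E 4, F 5 (total 13).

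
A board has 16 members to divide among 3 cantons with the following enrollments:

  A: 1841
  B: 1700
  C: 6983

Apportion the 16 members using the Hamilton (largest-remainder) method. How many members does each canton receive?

Standard divisor: 10524 ÷ 16 ≈ 657.75.
Standard quotas: A 2.7989, B 2.5846, C 10.6165.
Lower quotas: A 2, B 2, C 10 (sum 14, leaving 2 seats).
Remainders in descending order: A 0.7989, C 0.6165, B 0.5846.
Largest remainders: A, C receive the extra seats.

A=3, B=2, C=11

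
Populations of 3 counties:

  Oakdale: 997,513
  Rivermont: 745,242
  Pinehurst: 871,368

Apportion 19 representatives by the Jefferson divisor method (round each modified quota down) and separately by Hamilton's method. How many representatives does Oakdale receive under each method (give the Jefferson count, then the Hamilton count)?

8 and 7

Jefferson: Oakdale 8, Rivermont 5, Pinehurst 6.
Hamilton: Oakdale 7, Rivermont 6, Pinehurst 6.
Oakdale gets 8 under Jefferson and 7 under Hamilton.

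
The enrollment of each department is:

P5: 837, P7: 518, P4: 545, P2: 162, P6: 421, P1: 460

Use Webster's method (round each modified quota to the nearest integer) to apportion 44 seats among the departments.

P5: 13, P7: 8, P4: 8, P2: 2, P6: 6, P1: 7

Standard divisor 2943/44 ≈ 66.886; standard quotas: P5 12.514, P7 7.744, P4 8.148, P2 2.422, P6 6.294, P1 6.877.
Rounding to the nearest integer gives P5 13, P7 8, P4 8, P2 2, P6 6, P1 7 — total 44, matching the house size, so no adjustment is needed.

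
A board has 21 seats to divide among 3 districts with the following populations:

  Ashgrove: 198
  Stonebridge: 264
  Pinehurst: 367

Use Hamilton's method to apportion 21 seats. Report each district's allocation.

Standard divisor: 829 ÷ 21 ≈ 39.476.
Standard quotas: Ashgrove 5.016, Stonebridge 6.688, Pinehurst 9.297.
Lower quotas: Ashgrove 5, Stonebridge 6, Pinehurst 9 (sum 20, leaving 1 seat).
Remainders in descending order: Stonebridge 0.688, Pinehurst 0.297, Ashgrove 0.016.
The surplus seat goes to Stonebridge.

Ashgrove 5; Stonebridge 7; Pinehurst 9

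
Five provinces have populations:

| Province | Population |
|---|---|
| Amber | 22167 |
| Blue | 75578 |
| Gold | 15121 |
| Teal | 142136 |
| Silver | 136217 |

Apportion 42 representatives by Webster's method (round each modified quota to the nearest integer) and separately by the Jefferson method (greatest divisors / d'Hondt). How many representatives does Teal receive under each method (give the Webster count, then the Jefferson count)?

15 and 16

Webster: Amber 2, Blue 8, Gold 2, Teal 15, Silver 15.
Jefferson: Amber 2, Blue 8, Gold 1, Teal 16, Silver 15.
Teal gets 15 under Webster and 16 under Jefferson.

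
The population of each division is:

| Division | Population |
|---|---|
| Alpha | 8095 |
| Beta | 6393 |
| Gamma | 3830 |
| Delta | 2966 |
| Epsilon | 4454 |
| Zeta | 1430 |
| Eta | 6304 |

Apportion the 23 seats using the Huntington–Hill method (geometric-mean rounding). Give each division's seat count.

Alpha: 6; Beta: 4; Gamma: 3; Delta: 2; Epsilon: 3; Zeta: 1; Eta: 4

With divisor 1454: modified quotas Alpha 5.567, Beta 4.397, Gamma 2.634, Delta 2.040, Epsilon 3.063, Zeta 0.983, Eta 4.336.
Geometric-mean thresholds: Alpha √(5·6)=5.477, Beta √(4·5)=4.472, Gamma √(2·3)=2.449, Delta √(2·3)=2.449, Epsilon √(3·4)=3.464, Zeta (min 1), Eta √(4·5)=4.472.
Each quota rounded against its threshold gives Alpha 6, Beta 4, Gamma 3, Delta 2, Epsilon 3, Zeta 1, Eta 4 (total 23).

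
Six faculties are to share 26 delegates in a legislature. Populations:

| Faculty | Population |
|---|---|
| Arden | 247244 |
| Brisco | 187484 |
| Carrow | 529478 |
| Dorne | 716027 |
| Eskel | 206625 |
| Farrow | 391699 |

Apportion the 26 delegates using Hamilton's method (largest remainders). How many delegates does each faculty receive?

Arden 3; Brisco 2; Carrow 6; Dorne 8; Eskel 2; Farrow 5

Standard divisor: 2278557 ÷ 26 ≈ 87636.808.
Standard quotas: Arden 2.8212, Brisco 2.1393, Carrow 6.0417, Dorne 8.1704, Eskel 2.3577, Farrow 4.4696.
Lower quotas: Arden 2, Brisco 2, Carrow 6, Dorne 8, Eskel 2, Farrow 4 (sum 24, leaving 2 seats).
Remainders in descending order: Arden 0.8212, Farrow 0.4696, Eskel 0.3577, Dorne 0.1704, Brisco 0.1393, Carrow 0.0417.
Largest remainders: Arden, Farrow receive the extra seats.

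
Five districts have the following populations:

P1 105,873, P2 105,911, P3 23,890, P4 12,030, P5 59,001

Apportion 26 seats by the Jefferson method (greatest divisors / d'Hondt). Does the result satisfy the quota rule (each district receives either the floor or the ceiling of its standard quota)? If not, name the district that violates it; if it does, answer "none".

Standard quotas: P1 8.975, P2 8.978, P3 2.025, P4 1.020, P5 5.002.
Jefferson allocation: P1 9, P2 9, P3 2, P4 1, P5 5.
Every allocation lies between the lower and upper quota.

none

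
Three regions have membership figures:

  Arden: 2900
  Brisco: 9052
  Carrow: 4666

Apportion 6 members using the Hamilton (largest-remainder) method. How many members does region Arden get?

1

The standard divisor is 16618/6 ≈ 2769.667.
Standard quotas: Arden 1.0471, Brisco 3.2683, Carrow 1.6847.
Lower quotas: Arden 1, Brisco 3, Carrow 1 (sum 5, leaving 1 seat).
Remainders in descending order: Carrow 0.6847, Brisco 0.2683, Arden 0.0471.
The surplus seat goes to Carrow.
Arden receives 1.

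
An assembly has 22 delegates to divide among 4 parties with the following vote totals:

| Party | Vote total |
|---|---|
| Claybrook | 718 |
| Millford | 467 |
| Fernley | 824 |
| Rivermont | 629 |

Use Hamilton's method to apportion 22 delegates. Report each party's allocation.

Claybrook 6, Millford 4, Fernley 7, Rivermont 5

The standard divisor is 2638/22 ≈ 119.909.
Standard quotas: Claybrook 5.988, Millford 3.895, Fernley 6.872, Rivermont 5.246.
Lower quotas: Claybrook 5, Millford 3, Fernley 6, Rivermont 5 (sum 19, leaving 3 seats).
Remainders in descending order: Claybrook 0.988, Millford 0.895, Fernley 0.872, Rivermont 0.246.
The surplus seats go to Claybrook, Millford, Fernley.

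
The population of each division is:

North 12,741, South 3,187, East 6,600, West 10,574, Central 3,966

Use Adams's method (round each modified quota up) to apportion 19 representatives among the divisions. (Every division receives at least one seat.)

North: 6, South: 2, East: 4, West: 5, Central: 2

Standard divisor 37068/19 ≈ 1950.947; standard quotas: North 6.531, South 1.634, East 3.383, West 5.420, Central 2.033.
Rounding up gives 7, 2, 4, 6, 3 = 22 seats, so the divisor must be adjusted.
With modified divisor 2160: modified quotas North 5.899, South 1.475, East 3.056, West 4.895, Central 1.836.
Rounding up: North 6, South 2, East 4, West 5, Central 2 (total 19).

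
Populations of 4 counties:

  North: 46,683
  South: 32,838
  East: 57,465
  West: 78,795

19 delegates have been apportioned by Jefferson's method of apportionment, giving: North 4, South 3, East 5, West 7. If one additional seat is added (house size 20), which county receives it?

West

Priority for the next seat is population ÷ (current seats + 1).
Priorities: North 9336.600, South 8209.500, East 9577.500, West 9849.375.
Highest priority: West.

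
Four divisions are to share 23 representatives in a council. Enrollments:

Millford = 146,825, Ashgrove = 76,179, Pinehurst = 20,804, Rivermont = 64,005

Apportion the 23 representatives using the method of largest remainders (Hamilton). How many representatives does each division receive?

Millford 11; Ashgrove 6; Pinehurst 1; Rivermont 5

Standard divisor: 307813 ÷ 23 ≈ 13383.174.
Standard quotas: Millford 10.9709, Ashgrove 5.6921, Pinehurst 1.5545, Rivermont 4.7825.
Lower quotas: Millford 10, Ashgrove 5, Pinehurst 1, Rivermont 4 (sum 20, leaving 3 seats).
Remainders in descending order: Millford 0.9709, Rivermont 0.7825, Ashgrove 0.6921, Pinehurst 0.5545.
The surplus seats go to Millford, Rivermont, Ashgrove.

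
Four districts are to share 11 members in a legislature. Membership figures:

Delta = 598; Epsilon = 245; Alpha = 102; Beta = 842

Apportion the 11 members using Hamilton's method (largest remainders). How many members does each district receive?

Standard divisor: 1787 ÷ 11 ≈ 162.455.
Standard quotas: Delta 3.681, Epsilon 1.508, Alpha 0.628, Beta 5.183.
Lower quotas: Delta 3, Epsilon 1, Alpha 0, Beta 5 (sum 9, leaving 2 seats).
Remainders in descending order: Delta 0.681, Alpha 0.628, Epsilon 0.508, Beta 0.183.
Largest remainders: Delta, Alpha receive the extra seats.

Delta 4, Epsilon 1, Alpha 1, Beta 5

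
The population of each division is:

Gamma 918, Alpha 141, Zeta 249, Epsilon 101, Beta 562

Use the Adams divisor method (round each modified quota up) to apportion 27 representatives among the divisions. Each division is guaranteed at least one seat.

Gamma: 12, Alpha: 2, Zeta: 4, Epsilon: 2, Beta: 7

Standard divisor 1971/27 ≈ 73; standard quotas: Gamma 12.575, Alpha 1.932, Zeta 3.411, Epsilon 1.384, Beta 7.699.
Rounding up gives 13, 2, 4, 2, 8 = 29 seats, so the divisor must be adjusted.
With modified divisor 82: modified quotas Gamma 11.195, Alpha 1.720, Zeta 3.037, Epsilon 1.232, Beta 6.854.
Rounding up: Gamma 12, Alpha 2, Zeta 4, Epsilon 2, Beta 7 (total 27).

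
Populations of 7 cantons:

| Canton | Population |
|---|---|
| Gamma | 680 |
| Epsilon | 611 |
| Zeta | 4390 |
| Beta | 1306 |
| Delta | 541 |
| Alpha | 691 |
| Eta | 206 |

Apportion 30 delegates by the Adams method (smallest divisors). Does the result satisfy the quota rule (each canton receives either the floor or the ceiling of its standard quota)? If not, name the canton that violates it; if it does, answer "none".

Standard quotas: Gamma 2.421, Epsilon 2.176, Zeta 15.632, Beta 4.650, Delta 1.926, Alpha 2.461, Eta 0.734.
Adams allocation: Gamma 3, Epsilon 2, Zeta 14, Beta 5, Delta 2, Alpha 3, Eta 1.
Zeta has quota 15.632 (lower 15, upper 16) but receives 14 — outside the quota interval.

Zeta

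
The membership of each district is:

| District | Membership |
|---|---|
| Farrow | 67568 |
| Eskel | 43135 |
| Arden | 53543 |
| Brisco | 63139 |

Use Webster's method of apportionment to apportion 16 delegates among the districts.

Standard divisor 227385/16 ≈ 14211.562; standard quotas: Farrow 4.754, Eskel 3.035, Arden 3.768, Brisco 4.443.
Rounding to the nearest integer gives Farrow 5, Eskel 3, Arden 4, Brisco 4 — total 16, matching the house size, so no adjustment is needed.

Farrow 5, Eskel 3, Arden 4, Brisco 4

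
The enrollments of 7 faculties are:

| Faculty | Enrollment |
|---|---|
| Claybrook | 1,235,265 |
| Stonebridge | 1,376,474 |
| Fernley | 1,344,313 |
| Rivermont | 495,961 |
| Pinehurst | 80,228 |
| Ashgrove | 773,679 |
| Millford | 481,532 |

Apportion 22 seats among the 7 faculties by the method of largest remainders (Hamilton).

Total 5787452; standard divisor 5787452/22 = 263066.
Standard quotas: Claybrook 4.6956, Stonebridge 5.2324, Fernley 5.1102, Rivermont 1.8853, Pinehurst 0.3050, Ashgrove 2.9410, Millford 1.8305.
Lower quotas: Claybrook 4, Stonebridge 5, Fernley 5, Rivermont 1, Pinehurst 0, Ashgrove 2, Millford 1 (sum 18, leaving 4 seats).
Remainders in descending order: Ashgrove 0.9410, Rivermont 0.8853, Millford 0.8305, Claybrook 0.6956, Pinehurst 0.3050, Stonebridge 0.2324, Fernley 0.1102.
Largest remainders: Ashgrove, Rivermont, Millford, Claybrook receive the extra seats.

Claybrook: 5; Stonebridge: 5; Fernley: 5; Rivermont: 2; Pinehurst: 0; Ashgrove: 3; Millford: 2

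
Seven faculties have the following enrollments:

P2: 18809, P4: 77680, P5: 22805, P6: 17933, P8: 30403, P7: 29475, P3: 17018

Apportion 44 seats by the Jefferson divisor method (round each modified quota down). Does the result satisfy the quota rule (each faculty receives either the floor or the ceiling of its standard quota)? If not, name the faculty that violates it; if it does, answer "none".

Standard quotas: P2 3.865, P4 15.962, P5 4.686, P6 3.685, P8 6.247, P7 6.057, P3 3.497.
Jefferson allocation: P2 4, P4 17, P5 5, P6 3, P8 6, P7 6, P3 3.
P4 has quota 15.962 (lower 15, upper 16) but receives 17 — outside the quota interval.

P4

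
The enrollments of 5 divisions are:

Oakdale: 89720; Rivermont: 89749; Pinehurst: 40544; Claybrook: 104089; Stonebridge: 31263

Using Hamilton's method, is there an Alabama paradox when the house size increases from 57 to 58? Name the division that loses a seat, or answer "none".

At 57 seats: Oakdale 14, Rivermont 14, Pinehurst 7, Claybrook 17, Stonebridge 5.
At 58 seats: Oakdale 15, Rivermont 15, Pinehurst 6, Claybrook 17, Stonebridge 5.
Pinehurst drops from 7 to 6.

Pinehurst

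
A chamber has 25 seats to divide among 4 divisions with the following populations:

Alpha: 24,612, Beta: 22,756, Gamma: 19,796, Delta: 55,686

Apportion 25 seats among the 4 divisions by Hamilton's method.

Standard divisor: 122850 ÷ 25 = 4914.
Standard quotas: Alpha 5.0085, Beta 4.6309, Gamma 4.0285, Delta 11.3321.
Lower quotas: Alpha 5, Beta 4, Gamma 4, Delta 11 (sum 24, leaving 1 seat).
Remainders in descending order: Beta 0.6309, Delta 0.3321, Gamma 0.0285, Alpha 0.0085.
Largest remainder: Beta receives the extra seat.

Alpha=5; Beta=5; Gamma=4; Delta=11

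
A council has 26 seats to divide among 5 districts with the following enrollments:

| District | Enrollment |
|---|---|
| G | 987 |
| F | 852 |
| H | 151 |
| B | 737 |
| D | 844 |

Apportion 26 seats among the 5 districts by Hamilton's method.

Standard divisor: 3571 ÷ 26 ≈ 137.346.
Standard quotas: G 7.186, F 6.203, H 1.099, B 5.366, D 6.145.
Lower quotas: G 7, F 6, H 1, B 5, D 6 (sum 25, leaving 1 seat).
Remainders in descending order: B 0.366, F 0.203, G 0.186, D 0.145, H 0.099.
The surplus seat goes to B.

G 7, F 6, H 1, B 6, D 6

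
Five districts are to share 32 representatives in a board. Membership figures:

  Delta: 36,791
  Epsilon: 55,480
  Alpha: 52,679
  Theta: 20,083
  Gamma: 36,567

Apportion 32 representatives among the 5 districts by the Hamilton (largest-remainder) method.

Delta 6, Epsilon 9, Alpha 8, Theta 3, Gamma 6

The standard divisor is 201600/32 = 6300.
Standard quotas: Delta 5.8398, Epsilon 8.8063, Alpha 8.3617, Theta 3.1878, Gamma 5.8043.
Lower quotas: Delta 5, Epsilon 8, Alpha 8, Theta 3, Gamma 5 (sum 29, leaving 3 seats).
Remainders in descending order: Delta 0.8398, Epsilon 0.8063, Gamma 0.8043, Alpha 0.3617, Theta 0.1878.
The surplus seats go to Delta, Epsilon, Gamma.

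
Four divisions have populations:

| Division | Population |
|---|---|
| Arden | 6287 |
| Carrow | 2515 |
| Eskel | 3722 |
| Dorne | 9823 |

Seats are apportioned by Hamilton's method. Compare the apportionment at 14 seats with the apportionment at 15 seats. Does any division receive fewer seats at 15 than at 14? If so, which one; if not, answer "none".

At 14 seats: Arden 4, Carrow 2, Eskel 2, Dorne 6.
At 15 seats: Arden 4, Carrow 2, Eskel 2, Dorne 7.
No division's allocation decreased.

none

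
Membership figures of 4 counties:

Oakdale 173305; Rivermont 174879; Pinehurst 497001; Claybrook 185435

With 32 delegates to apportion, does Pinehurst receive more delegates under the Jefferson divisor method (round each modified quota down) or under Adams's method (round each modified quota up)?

Jefferson: Oakdale 5, Rivermont 5, Pinehurst 16, Claybrook 6.
Adams: Oakdale 5, Rivermont 6, Pinehurst 15, Claybrook 6.
Pinehurst gets 16 under Jefferson and 15 under Adams.

Jefferson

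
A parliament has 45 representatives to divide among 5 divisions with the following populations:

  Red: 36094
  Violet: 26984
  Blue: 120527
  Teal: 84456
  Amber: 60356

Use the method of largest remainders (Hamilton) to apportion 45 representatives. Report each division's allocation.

Total 328417; standard divisor 328417/45 ≈ 7298.156.
Standard quotas: Red 4.9456, Violet 3.6974, Blue 16.5147, Teal 11.5722, Amber 8.2700.
Lower quotas: Red 4, Violet 3, Blue 16, Teal 11, Amber 8 (sum 42, leaving 3 seats).
Remainders in descending order: Red 0.9456, Violet 0.6974, Teal 0.5722, Blue 0.5147, Amber 0.2700.
The surplus seats go to Red, Violet, Teal.

Red: 5; Violet: 4; Blue: 16; Teal: 12; Amber: 8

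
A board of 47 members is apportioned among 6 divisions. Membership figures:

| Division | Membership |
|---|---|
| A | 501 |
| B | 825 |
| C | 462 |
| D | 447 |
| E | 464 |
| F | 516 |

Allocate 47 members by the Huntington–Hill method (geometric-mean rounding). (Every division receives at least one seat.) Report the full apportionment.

With divisor 68.96: modified quotas A 7.265, B 11.963, C 6.700, D 6.482, E 6.729, F 7.483.
Geometric-mean thresholds: A √(7·8)=7.483, B √(11·12)=11.489, C √(6·7)=6.481, D √(6·7)=6.481, E √(6·7)=6.481, F √(7·8)=7.483.
Each quota rounded against its threshold gives A 7, B 12, C 7, D 7, E 7, F 7 (total 47).

A 7, B 12, C 7, D 7, E 7, F 7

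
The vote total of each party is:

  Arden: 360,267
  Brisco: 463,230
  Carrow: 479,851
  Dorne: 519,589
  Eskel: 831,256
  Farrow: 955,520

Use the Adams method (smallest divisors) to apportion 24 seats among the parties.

Standard divisor 3609713/24 ≈ 150404.708; standard quotas: Arden 2.395, Brisco 3.080, Carrow 3.190, Dorne 3.455, Eskel 5.527, Farrow 6.353.
Rounding up gives 3, 4, 4, 4, 6, 7 = 28 seats, so the divisor must be adjusted.
With modified divisor 169700: modified quotas Arden 2.123, Brisco 2.730, Carrow 2.828, Dorne 3.062, Eskel 4.898, Farrow 5.631.
Rounding up: Arden 3, Brisco 3, Carrow 3, Dorne 4, Eskel 5, Farrow 6 (total 24).

Arden=3, Brisco=3, Carrow=3, Dorne=4, Eskel=5, Farrow=6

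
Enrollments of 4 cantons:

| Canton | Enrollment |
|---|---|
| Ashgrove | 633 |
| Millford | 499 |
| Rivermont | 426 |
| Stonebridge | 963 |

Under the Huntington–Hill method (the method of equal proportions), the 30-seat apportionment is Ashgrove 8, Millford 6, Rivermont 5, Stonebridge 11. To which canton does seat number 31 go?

Stonebridge

Priority for the next seat is population ÷ (√(s·(s+1))).
Priorities: Ashgrove 74.600, Millford 76.997, Rivermont 77.777, Stonebridge 83.818.
Highest priority: Stonebridge.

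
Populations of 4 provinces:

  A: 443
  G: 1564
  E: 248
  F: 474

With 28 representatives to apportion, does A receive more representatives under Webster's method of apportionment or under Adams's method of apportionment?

Webster: A 4, G 16, E 3, F 5.
Adams: A 5, G 15, E 3, F 5.
A gets 4 under Webster and 5 under Adams.

Adams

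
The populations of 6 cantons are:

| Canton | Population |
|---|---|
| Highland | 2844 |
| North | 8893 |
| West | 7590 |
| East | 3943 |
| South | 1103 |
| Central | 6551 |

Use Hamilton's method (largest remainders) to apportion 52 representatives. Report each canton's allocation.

The standard divisor is 30924/52 ≈ 594.692.
Standard quotas: Highland 4.7823, North 14.9540, West 12.7629, East 6.6303, South 1.8547, Central 11.0158.
Lower quotas: Highland 4, North 14, West 12, East 6, South 1, Central 11 (sum 48, leaving 4 seats).
Remainders in descending order: North 0.9540, South 0.8547, Highland 0.7823, West 0.7629, East 0.6303, Central 0.0158.
The surplus seats go to North, South, Highland, West.

Highland 5; North 15; West 13; East 6; South 2; Central 11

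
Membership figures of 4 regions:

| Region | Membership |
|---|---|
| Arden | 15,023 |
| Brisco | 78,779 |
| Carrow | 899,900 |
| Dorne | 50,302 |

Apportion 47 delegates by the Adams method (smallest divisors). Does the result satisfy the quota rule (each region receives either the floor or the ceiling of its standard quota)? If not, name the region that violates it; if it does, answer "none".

Standard quotas: Arden 0.676, Brisco 3.547, Carrow 40.513, Dorne 2.265.
Adams allocation: Arden 1, Brisco 4, Carrow 39, Dorne 3.
Carrow has quota 40.513 (lower 40, upper 41) but receives 39 — outside the quota interval.

Carrow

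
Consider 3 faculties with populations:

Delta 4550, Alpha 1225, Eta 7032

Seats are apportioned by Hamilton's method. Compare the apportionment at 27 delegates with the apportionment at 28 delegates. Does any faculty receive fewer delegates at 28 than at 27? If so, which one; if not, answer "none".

At 27 seats: Delta 10, Alpha 2, Eta 15.
At 28 seats: Delta 10, Alpha 3, Eta 15.
No faculty's allocation decreased.

none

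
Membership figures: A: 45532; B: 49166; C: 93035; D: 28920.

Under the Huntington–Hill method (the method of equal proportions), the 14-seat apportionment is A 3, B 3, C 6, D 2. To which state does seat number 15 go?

C

Priority for the next seat is population ÷ (√(s·(s+1))).
Priorities: A 13143.956, B 14193.002, C 14355.612, D 11806.541.
Highest priority: C.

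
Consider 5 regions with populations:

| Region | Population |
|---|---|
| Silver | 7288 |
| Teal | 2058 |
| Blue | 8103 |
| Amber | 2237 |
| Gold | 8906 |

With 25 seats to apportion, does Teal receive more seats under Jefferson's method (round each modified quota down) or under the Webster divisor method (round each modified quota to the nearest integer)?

Webster

Jefferson: Silver 7, Teal 1, Blue 7, Amber 2, Gold 8.
Webster: Silver 6, Teal 2, Blue 7, Amber 2, Gold 8.
Teal gets 1 under Jefferson and 2 under Webster.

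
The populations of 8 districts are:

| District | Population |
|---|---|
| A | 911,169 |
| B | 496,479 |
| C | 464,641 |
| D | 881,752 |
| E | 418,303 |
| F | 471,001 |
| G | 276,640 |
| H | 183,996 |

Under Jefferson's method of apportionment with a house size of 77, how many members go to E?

Standard divisor 4103981/77 ≈ 53298.455; standard quotas: A 17.096, B 9.315, C 8.718, D 16.544, E 7.848, F 8.837, G 5.190, H 3.452.
Rounding down gives 17, 9, 8, 16, 7, 8, 5, 3 = 73 seats, so the divisor must be adjusted.
With modified divisor 51100: modified quotas A 17.831, B 9.716, C 9.093, D 17.255, E 8.186, F 9.217, G 5.414, H 3.601.
Rounding down: A 17, B 9, C 9, D 17, E 8, F 9, G 5, H 3 (total 77).
E receives 8.

8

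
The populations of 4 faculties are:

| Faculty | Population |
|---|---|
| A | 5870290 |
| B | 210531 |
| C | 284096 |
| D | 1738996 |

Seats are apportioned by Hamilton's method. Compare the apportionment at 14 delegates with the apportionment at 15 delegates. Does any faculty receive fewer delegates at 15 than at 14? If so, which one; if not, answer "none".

At 14 seats: A 10, B 0, C 1, D 3.
At 15 seats: A 11, B 0, C 1, D 3.
No faculty's allocation decreased.

none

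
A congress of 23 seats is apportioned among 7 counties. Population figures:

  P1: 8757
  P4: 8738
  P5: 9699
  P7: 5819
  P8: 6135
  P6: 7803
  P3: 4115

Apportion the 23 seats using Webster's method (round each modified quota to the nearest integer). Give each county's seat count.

Standard divisor 51066/23 ≈ 2220.261; standard quotas: P1 3.944, P4 3.936, P5 4.368, P7 2.621, P8 2.763, P6 3.514, P3 1.853.
Rounding to the nearest integer gives 4, 4, 4, 3, 3, 4, 2 = 24 seats, so the divisor must be adjusted.
With modified divisor 2300: modified quotas P1 3.807, P4 3.799, P5 4.217, P7 2.530, P8 2.667, P6 3.393, P3 1.789.
Rounding to the nearest integer: P1 4, P4 4, P5 4, P7 3, P8 3, P6 3, P3 2 (total 23).

P1: 4, P4: 4, P5: 4, P7: 3, P8: 3, P6: 3, P3: 2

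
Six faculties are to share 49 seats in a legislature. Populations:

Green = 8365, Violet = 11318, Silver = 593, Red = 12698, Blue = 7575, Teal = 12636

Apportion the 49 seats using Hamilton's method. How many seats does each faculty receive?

Green 8, Violet 10, Silver 0, Red 12, Blue 7, Teal 12

Standard divisor: 53185 ÷ 49 ≈ 1085.408.
Standard quotas: Green 7.7068, Violet 10.4274, Silver 0.5463, Red 11.6988, Blue 6.9789, Teal 11.6417.
Lower quotas: Green 7, Violet 10, Silver 0, Red 11, Blue 6, Teal 11 (sum 45, leaving 4 seats).
Remainders in descending order: Blue 0.9789, Green 0.7068, Red 0.6988, Teal 0.6417, Silver 0.5463, Violet 0.4274.
The surplus seats go to Blue, Green, Red, Teal.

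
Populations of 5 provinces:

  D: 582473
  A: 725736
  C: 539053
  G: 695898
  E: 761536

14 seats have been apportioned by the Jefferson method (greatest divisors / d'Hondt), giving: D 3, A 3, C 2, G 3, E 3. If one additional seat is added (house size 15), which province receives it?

E

Priority for the next seat is population ÷ (current seats + 1).
Priorities: D 145618.250, A 181434.000, C 179684.333, G 173974.500, E 190384.000.
Highest priority: E.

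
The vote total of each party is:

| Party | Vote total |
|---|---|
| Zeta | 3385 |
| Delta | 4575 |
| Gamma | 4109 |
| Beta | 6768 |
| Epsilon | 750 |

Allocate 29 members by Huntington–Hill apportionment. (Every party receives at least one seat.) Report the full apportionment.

With divisor 676: modified quotas Zeta 5.007, Delta 6.768, Gamma 6.078, Beta 10.012, Epsilon 1.109.
Geometric-mean thresholds: Zeta √(5·6)=5.477, Delta √(6·7)=6.481, Gamma √(6·7)=6.481, Beta √(10·11)=10.488, Epsilon √(1·2)=1.414.
Each quota rounded against its threshold gives Zeta 5, Delta 7, Gamma 6, Beta 10, Epsilon 1 (total 29).

Zeta: 5, Delta: 7, Gamma: 6, Beta: 10, Epsilon: 1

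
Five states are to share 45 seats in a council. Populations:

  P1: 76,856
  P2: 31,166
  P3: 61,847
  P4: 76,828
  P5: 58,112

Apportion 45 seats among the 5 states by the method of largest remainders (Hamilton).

P1 11, P2 5, P3 9, P4 11, P5 9

The standard divisor is 304809/45 ≈ 6773.533.
Standard quotas: P1 11.3465, P2 4.6011, P3 9.1307, P4 11.3424, P5 8.5793.
Lower quotas: P1 11, P2 4, P3 9, P4 11, P5 8 (sum 43, leaving 2 seats).
Remainders in descending order: P2 0.6011, P5 0.5793, P1 0.3465, P4 0.3424, P3 0.1307.
The surplus seats go to P2, P5.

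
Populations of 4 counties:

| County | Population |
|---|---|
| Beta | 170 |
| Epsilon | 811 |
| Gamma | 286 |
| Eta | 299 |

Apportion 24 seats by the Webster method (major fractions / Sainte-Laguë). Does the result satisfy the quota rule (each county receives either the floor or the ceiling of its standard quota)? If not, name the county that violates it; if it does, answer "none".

Standard quotas: Beta 2.605, Epsilon 12.429, Gamma 4.383, Eta 4.582.
Webster allocation: Beta 3, Epsilon 12, Gamma 4, Eta 5.
Every allocation lies between the lower and upper quota.

none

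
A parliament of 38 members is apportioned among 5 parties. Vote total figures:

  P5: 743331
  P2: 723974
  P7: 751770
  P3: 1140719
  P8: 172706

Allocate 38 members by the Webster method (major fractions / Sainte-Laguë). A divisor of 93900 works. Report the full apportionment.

P5 8, P2 8, P7 8, P3 12, P8 2

With modified divisor 93900: modified quotas P5 7.916, P2 7.710, P7 8.006, P3 12.148, P8 1.839.
Rounding to the nearest integer: P5 8, P2 8, P7 8, P3 12, P8 2 (total 38).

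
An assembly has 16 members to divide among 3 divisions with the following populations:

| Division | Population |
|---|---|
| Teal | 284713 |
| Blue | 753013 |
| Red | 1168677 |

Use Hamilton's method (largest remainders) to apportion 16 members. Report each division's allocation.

Total 2206403; standard divisor 2206403/16 ≈ 137900.188.
Standard quotas: Teal 2.0646, Blue 5.4606, Red 8.4748.
Lower quotas: Teal 2, Blue 5, Red 8 (sum 15, leaving 1 seat).
Remainders in descending order: Red 0.4748, Blue 0.4606, Teal 0.0646.
The surplus seat goes to Red.

Teal: 2, Blue: 5, Red: 9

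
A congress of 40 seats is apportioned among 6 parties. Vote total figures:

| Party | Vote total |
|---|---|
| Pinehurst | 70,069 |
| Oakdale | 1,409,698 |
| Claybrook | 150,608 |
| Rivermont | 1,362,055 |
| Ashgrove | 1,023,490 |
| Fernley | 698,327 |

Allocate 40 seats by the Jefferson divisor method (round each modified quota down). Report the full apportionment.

Pinehurst=0, Oakdale=12, Claybrook=1, Rivermont=12, Ashgrove=9, Fernley=6

Standard divisor 4714247/40 ≈ 117856.175; standard quotas: Pinehurst 0.595, Oakdale 11.961, Claybrook 1.278, Rivermont 11.557, Ashgrove 8.684, Fernley 5.925.
Rounding down gives 0, 11, 1, 11, 8, 5 = 36 seats, so the divisor must be adjusted.
With modified divisor 111000: modified quotas Pinehurst 0.631, Oakdale 12.700, Claybrook 1.357, Rivermont 12.271, Ashgrove 9.221, Fernley 6.291.
Rounding down: Pinehurst 0, Oakdale 12, Claybrook 1, Rivermont 12, Ashgrove 9, Fernley 6 (total 40).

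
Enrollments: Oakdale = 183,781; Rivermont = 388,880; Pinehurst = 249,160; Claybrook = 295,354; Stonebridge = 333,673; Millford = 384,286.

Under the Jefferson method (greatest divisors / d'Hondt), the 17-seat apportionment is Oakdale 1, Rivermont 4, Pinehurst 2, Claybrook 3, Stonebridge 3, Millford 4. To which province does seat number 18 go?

Priority for the next seat is population ÷ (current seats + 1).
Priorities: Oakdale 91890.500, Rivermont 77776.000, Pinehurst 83053.333, Claybrook 73838.500, Stonebridge 83418.250, Millford 76857.200.
Highest priority: Oakdale.

Oakdale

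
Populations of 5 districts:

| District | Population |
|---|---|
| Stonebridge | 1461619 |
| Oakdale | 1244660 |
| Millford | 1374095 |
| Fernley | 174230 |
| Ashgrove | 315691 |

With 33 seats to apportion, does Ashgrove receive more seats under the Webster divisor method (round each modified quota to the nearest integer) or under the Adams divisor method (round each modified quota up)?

Webster: Stonebridge 11, Oakdale 9, Millford 10, Fernley 1, Ashgrove 2.
Adams: Stonebridge 10, Oakdale 9, Millford 9, Fernley 2, Ashgrove 3.
Ashgrove gets 2 under Webster and 3 under Adams.

Adams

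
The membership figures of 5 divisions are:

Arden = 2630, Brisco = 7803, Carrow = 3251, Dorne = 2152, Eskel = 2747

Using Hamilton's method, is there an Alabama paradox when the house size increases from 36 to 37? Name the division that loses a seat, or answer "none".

Eskel

At 36 seats: Arden 5, Brisco 15, Carrow 6, Dorne 4, Eskel 6.
At 37 seats: Arden 5, Brisco 16, Carrow 7, Dorne 4, Eskel 5.
Eskel drops from 6 to 5.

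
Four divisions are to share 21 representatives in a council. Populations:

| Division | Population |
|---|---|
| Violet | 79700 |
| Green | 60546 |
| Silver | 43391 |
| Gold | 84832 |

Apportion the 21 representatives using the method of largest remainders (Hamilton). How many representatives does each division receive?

Violet 6, Green 5, Silver 3, Gold 7

The standard divisor is 268469/21 ≈ 12784.238.
Standard quotas: Violet 6.2342, Green 4.7360, Silver 3.3941, Gold 6.6357.
Lower quotas: Violet 6, Green 4, Silver 3, Gold 6 (sum 19, leaving 2 seats).
Remainders in descending order: Green 0.7360, Gold 0.6357, Silver 0.3941, Violet 0.2342.
The surplus seats go to Green, Gold.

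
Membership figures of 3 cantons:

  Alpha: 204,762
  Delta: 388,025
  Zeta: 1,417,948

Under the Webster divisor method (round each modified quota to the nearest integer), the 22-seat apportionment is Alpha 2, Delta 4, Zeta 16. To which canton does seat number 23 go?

Priority for the next seat is population ÷ (current seats + 0.5).
Priorities: Alpha 81904.800, Delta 86227.778, Zeta 85936.242.
Highest priority: Delta.

Delta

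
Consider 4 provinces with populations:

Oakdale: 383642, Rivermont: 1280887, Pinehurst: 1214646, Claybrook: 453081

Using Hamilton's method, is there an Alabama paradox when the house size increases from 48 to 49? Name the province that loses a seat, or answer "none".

Oakdale

At 48 seats: Oakdale 6, Rivermont 18, Pinehurst 17, Claybrook 7.
At 49 seats: Oakdale 5, Rivermont 19, Pinehurst 18, Claybrook 7.
Oakdale drops from 6 to 5.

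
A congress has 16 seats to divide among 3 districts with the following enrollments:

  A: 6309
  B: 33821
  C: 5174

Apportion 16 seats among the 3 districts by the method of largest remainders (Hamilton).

Total 45304; standard divisor 45304/16 ≈ 2831.5.
Standard quotas: A 2.2281, B 11.9446, C 1.8273.
Lower quotas: A 2, B 11, C 1 (sum 14, leaving 2 seats).
Remainders in descending order: B 0.9446, C 0.8273, A 0.2281.
Largest remainders: B, C receive the extra seats.

A 2, B 12, C 2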